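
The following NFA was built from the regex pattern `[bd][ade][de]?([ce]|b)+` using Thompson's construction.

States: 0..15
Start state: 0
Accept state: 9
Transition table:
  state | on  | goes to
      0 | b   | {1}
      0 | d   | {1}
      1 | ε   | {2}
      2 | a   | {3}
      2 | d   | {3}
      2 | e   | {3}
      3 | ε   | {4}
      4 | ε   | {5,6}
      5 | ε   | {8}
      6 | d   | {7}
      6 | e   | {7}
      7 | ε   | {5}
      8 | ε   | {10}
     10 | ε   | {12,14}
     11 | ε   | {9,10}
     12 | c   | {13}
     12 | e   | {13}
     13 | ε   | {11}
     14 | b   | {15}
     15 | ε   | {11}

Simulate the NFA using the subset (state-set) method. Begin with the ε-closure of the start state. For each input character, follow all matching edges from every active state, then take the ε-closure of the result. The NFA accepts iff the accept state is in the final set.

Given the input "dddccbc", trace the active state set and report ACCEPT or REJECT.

Answer: ACCEPT

Derivation:
S₀ = ε-closure({0}) = {0}
'd' @ 1: {1,2}
'd' @ 2: {3,4,5,6,8,10,12,14}
'd' @ 3: {5,7,8,10,12,14}
'c' @ 4: {9,10,11,12,13,14}  (accept∈set)
'c' @ 5: {9,10,11,12,13,14}  (accept∈set)
'b' @ 6: {9,10,11,12,14,15}  (accept∈set)
'c' @ 7: {9,10,11,12,13,14}  (accept∈set)
final: {9,10,11,12,13,14}; accept 9 in set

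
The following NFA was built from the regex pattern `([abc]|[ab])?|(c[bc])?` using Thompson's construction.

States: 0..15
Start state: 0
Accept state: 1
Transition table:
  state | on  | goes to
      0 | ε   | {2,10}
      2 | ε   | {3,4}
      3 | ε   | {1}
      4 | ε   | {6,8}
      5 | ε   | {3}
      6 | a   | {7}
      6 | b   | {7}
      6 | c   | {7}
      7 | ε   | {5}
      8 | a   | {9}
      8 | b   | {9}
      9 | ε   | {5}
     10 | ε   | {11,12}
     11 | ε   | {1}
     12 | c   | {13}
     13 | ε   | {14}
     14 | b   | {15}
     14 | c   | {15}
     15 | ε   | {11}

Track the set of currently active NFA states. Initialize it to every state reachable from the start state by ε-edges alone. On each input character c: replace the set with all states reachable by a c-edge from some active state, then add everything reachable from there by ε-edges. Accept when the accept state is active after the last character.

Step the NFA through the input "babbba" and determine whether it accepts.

S₀ = ε-closure({0}) = {0,1,2,3,4,6,8,10,11,12}
'b' @ 1: {1,3,5,7,9}  ✓accept
'a' @ 2: {}  — dead — no transitions
rest 'bbba' ignored (set empty)
after full input: {}  (accept=1 not in)

Answer: REJECT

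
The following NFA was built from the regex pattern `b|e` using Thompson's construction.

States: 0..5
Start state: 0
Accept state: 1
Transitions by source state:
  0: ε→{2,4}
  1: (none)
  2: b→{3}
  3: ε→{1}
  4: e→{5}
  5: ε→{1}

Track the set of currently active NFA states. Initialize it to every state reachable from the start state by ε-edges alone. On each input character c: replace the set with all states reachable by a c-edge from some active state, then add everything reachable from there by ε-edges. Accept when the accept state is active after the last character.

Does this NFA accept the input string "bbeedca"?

Answer: REJECT

Derivation:
S₀ = ε-closure({0}) = {0,2,4}
'b' @ 1: {1,3}  [accepting]
'b' @ 2: {}  — no active states
rest 'eedca' ignored (set empty)
final: {}; accept 1 not in set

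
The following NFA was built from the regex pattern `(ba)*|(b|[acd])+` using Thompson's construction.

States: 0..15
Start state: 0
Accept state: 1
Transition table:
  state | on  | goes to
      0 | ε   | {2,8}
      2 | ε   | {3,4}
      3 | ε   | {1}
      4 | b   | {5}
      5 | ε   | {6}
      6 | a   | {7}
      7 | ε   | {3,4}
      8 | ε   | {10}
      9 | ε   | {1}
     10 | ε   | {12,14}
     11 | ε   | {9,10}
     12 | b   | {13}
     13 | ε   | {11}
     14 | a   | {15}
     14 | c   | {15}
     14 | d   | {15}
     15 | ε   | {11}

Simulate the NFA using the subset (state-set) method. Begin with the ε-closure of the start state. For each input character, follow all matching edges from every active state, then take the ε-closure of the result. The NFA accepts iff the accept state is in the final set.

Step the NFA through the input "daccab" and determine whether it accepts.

Answer: ACCEPT

Trace:
start: ε-closure({0}) = {0,1,2,3,4,8,10,12,14}
'd' @ 1: {1,9,10,11,12,14,15}  (accept∈set)
'a' @ 2: {1,9,10,11,12,14,15}  (accept∈set)
'c' @ 3: {1,9,10,11,12,14,15}  (accept∈set)
'c' @ 4: {1,9,10,11,12,14,15}  (accept∈set)
'a' @ 5: {1,9,10,11,12,14,15}  (accept∈set)
'b' @ 6: {1,9,10,11,12,13,14}  (accept∈set)
end set {1,9,10,11,12,13,14} — state 1 in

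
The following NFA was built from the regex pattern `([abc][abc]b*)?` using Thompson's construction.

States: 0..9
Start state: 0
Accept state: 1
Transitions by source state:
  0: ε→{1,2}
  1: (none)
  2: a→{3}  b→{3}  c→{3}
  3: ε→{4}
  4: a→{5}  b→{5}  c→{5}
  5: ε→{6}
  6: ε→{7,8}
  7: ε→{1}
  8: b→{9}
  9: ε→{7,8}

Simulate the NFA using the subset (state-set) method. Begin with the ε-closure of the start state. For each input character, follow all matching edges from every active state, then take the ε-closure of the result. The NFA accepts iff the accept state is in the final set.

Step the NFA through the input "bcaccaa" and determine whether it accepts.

Answer: REJECT

Derivation:
start: ε-closure({0}) = {0,1,2}
'b' @ 1: {3,4}
'c' @ 2: {1,5,6,7,8}  [accepting]
'a' @ 3: {}  — no active states
rest 'ccaa' ignored (set empty)
end set {} — state 1 not in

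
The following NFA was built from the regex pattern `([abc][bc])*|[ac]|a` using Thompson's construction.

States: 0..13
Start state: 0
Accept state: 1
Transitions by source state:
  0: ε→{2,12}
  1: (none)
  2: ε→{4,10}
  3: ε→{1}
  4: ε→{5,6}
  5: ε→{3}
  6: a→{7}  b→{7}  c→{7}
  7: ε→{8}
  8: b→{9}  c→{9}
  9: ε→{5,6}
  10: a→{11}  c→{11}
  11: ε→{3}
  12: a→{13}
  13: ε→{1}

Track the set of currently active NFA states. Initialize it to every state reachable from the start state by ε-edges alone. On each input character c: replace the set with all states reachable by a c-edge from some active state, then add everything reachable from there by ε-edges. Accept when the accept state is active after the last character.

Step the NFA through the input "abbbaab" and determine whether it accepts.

initial (ε-close {0}): {0,1,2,3,4,5,6,10,12}
'a' @ 1: {1,3,7,8,11,13}  ✓accept
'b' @ 2: {1,3,5,6,9}  ✓accept
'b' @ 3: {7,8}
'b' @ 4: {1,3,5,6,9}  ✓accept
'a' @ 5: {7,8}
'a' @ 6: {}  — dead — no transitions
rest 'b' ignored (set empty)
final: {}; accept 1 not in set

Answer: REJECT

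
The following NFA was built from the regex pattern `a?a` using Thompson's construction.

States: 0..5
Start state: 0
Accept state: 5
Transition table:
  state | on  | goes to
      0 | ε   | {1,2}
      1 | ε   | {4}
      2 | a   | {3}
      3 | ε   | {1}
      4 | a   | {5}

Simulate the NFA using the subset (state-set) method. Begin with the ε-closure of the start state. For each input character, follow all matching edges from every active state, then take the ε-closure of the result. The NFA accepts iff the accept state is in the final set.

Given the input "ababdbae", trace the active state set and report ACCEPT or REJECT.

Answer: REJECT

Steps:
initial (ε-close {0}): {0,1,2,4}
'a' @ 1: {1,3,4,5}  [accepting]
'b' @ 2: {}  — dead — no transitions
rest 'abdbae' ignored (set empty)
after full input: {}  (accept=5 not in)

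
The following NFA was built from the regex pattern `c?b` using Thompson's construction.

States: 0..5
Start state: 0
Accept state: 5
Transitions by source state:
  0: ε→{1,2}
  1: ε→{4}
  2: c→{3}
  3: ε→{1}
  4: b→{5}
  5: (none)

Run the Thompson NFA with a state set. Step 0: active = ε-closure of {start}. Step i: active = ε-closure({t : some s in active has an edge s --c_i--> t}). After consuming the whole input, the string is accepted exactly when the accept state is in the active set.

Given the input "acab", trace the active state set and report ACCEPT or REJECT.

Answer: REJECT

Derivation:
start: ε-closure({0}) = {0,1,2,4}
'a' @ 1: {}  — dead — no transitions
rest 'cab' ignored (set empty)
final: {}; accept 5 not in set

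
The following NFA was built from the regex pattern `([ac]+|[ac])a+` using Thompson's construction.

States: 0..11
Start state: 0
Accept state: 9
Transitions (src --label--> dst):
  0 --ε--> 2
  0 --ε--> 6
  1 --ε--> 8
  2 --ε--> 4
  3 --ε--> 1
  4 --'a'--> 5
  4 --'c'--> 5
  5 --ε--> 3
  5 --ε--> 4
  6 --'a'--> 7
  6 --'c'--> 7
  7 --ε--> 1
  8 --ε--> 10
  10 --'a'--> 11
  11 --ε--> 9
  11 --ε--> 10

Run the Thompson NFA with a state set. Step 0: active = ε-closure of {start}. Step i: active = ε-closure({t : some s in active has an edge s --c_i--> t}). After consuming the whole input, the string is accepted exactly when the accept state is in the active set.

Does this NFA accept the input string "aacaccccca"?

initial (ε-close {0}): {0,2,4,6}
'a' @ 1: {1,3,4,5,7,8,10}
'a' @ 2: {1,3,4,5,8,9,10,11}  (accept∈set)
'c' @ 3: {1,3,4,5,8,10}
'a' @ 4: {1,3,4,5,8,9,10,11}  (accept∈set)
'c' @ 5: {1,3,4,5,8,10}
'c' @ 6: {1,3,4,5,8,10}
'c' @ 7: {1,3,4,5,8,10}
'c' @ 8: {1,3,4,5,8,10}
'c' @ 9: {1,3,4,5,8,10}
'a' @ 10: {1,3,4,5,8,9,10,11}  (accept∈set)
end set {1,3,4,5,8,9,10,11} — state 9 in

Answer: ACCEPT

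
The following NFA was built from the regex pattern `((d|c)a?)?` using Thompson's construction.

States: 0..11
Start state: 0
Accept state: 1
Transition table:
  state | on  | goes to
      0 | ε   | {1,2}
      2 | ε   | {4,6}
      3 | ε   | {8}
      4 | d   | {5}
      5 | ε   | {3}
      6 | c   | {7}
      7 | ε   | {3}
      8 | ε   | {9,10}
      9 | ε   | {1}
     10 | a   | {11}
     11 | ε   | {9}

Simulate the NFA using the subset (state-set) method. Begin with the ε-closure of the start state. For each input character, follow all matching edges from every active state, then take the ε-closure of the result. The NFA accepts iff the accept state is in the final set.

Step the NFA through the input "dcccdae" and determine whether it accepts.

Answer: REJECT

Trace:
initial (ε-close {0}): {0,1,2,4,6}
'd' @ 1: {1,3,5,8,9,10}  (accept∈set)
'c' @ 2: {}  — dead — no transitions
rest 'ccdae' ignored (set empty)
end set {} — state 1 not in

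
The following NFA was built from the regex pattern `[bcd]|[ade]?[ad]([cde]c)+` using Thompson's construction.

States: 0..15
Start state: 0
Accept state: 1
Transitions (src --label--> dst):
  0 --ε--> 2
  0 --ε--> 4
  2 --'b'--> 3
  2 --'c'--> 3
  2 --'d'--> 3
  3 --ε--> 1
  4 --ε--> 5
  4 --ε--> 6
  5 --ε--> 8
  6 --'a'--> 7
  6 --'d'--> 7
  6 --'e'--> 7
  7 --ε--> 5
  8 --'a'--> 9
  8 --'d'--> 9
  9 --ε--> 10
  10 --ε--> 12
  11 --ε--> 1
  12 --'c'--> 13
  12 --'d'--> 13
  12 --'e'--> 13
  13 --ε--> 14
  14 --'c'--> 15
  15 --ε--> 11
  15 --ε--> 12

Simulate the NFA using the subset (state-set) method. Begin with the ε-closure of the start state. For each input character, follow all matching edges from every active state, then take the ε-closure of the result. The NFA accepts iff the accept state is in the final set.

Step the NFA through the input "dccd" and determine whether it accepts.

initial (ε-close {0}): {0,2,4,5,6,8}
'd' @ 1: {1,3,5,7,8,9,10,12}  (accept∈set)
'c' @ 2: {13,14}
'c' @ 3: {1,11,12,15}  (accept∈set)
'd' @ 4: {13,14}
end set {13,14} — state 1 not in

Answer: REJECT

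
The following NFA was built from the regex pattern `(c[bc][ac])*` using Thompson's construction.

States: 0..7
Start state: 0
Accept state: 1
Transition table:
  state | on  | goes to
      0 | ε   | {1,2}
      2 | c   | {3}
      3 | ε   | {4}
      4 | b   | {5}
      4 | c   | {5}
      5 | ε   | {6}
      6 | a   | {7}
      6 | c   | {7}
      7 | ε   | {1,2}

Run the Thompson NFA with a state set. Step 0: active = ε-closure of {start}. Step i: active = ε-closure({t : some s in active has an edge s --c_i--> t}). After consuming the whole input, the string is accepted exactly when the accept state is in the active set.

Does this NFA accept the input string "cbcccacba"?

S₀ = ε-closure({0}) = {0,1,2}
'c' @ 1: {3,4}
'b' @ 2: {5,6}
'c' @ 3: {1,2,7}  [accepting]
'c' @ 4: {3,4}
'c' @ 5: {5,6}
'a' @ 6: {1,2,7}  [accepting]
'c' @ 7: {3,4}
'b' @ 8: {5,6}
'a' @ 9: {1,2,7}  [accepting]
final: {1,2,7}; accept 1 in set

Answer: ACCEPT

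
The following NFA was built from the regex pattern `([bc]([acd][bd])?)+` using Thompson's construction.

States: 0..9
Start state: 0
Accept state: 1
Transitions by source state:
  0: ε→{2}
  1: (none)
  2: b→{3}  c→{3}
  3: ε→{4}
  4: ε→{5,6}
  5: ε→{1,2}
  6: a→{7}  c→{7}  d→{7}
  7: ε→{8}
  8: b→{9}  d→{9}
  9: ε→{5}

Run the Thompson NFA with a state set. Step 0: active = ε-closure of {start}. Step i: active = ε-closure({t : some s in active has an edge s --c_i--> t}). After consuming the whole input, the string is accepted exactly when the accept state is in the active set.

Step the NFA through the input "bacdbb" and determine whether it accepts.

initial (ε-close {0}): {0,2}
'b' @ 1: {1,2,3,4,5,6}  ✓accept
'a' @ 2: {7,8}
'c' @ 3: {}  — no active states
rest 'dbb' ignored (set empty)
end set {} — state 1 not in

Answer: REJECT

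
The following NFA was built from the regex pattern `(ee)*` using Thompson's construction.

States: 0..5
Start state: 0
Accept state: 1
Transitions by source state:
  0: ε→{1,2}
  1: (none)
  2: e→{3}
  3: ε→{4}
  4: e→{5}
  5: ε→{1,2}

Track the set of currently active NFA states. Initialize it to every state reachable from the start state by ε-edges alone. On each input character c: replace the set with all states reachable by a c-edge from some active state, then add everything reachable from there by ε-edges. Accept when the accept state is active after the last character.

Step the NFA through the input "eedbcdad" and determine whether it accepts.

Answer: REJECT

Trace:
S₀ = ε-closure({0}) = {0,1,2}
'e' @ 1: {3,4}
'e' @ 2: {1,2,5}  (accept∈set)
'd' @ 3: {}  — dead — no transitions
rest 'bcdad' ignored (set empty)
end set {} — state 1 not in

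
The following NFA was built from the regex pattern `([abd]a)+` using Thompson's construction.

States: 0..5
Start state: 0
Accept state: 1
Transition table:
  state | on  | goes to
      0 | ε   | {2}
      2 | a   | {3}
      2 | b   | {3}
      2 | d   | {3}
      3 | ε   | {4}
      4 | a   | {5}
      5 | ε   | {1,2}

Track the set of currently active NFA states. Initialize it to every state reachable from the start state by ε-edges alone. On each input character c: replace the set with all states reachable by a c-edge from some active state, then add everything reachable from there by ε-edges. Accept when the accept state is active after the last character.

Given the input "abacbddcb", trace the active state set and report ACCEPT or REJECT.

start: ε-closure({0}) = {0,2}
'a' @ 1: {3,4}
'b' @ 2: {}  — dead — no transitions
rest 'acbddcb' ignored (set empty)
end set {} — state 1 not in

Answer: REJECT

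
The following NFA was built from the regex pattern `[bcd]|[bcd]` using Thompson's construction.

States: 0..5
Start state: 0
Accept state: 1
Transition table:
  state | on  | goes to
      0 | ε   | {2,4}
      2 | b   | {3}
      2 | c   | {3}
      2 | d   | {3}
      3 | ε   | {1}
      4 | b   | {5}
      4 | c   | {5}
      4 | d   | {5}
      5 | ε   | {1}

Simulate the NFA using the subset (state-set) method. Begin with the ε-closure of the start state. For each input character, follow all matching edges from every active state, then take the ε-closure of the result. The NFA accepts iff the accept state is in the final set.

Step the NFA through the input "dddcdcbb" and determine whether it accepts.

Answer: REJECT

Derivation:
S₀ = ε-closure({0}) = {0,2,4}
'd' @ 1: {1,3,5}  ✓accept
'd' @ 2: {}  — state set empty
rest 'dcdcbb' ignored (set empty)
after full input: {}  (accept=1 not in)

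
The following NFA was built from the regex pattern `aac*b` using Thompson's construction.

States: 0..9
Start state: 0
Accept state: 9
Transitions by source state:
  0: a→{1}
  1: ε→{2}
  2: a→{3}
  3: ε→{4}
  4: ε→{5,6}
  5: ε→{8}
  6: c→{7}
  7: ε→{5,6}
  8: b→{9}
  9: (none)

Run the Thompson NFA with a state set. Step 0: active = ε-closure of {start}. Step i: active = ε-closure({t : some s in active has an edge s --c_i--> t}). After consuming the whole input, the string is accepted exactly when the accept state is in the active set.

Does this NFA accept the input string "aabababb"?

initial (ε-close {0}): {0}
'a' @ 1: {1,2}
'a' @ 2: {3,4,5,6,8}
'b' @ 3: {9}  (accept∈set)
'a' @ 4: {}  — state set empty
rest 'babb' ignored (set empty)
after full input: {}  (accept=9 not in)

Answer: REJECT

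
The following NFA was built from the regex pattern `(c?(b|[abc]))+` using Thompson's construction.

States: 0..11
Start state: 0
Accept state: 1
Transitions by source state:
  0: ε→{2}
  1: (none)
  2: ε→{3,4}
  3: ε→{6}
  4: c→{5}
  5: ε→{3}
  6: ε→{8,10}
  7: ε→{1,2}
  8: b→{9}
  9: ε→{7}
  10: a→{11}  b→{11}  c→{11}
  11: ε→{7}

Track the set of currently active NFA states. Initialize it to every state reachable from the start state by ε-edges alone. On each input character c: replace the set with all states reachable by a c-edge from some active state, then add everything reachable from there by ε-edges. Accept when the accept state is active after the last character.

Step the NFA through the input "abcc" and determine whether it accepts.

Answer: ACCEPT

Derivation:
initial (ε-close {0}): {0,2,3,4,6,8,10}
'a' @ 1: {1,2,3,4,6,7,8,10,11}  [accepting]
'b' @ 2: {1,2,3,4,6,7,8,9,10,11}  [accepting]
'c' @ 3: {1,2,3,4,5,6,7,8,10,11}  [accepting]
'c' @ 4: {1,2,3,4,5,6,7,8,10,11}  [accepting]
final: {1,2,3,4,5,6,7,8,10,11}; accept 1 in set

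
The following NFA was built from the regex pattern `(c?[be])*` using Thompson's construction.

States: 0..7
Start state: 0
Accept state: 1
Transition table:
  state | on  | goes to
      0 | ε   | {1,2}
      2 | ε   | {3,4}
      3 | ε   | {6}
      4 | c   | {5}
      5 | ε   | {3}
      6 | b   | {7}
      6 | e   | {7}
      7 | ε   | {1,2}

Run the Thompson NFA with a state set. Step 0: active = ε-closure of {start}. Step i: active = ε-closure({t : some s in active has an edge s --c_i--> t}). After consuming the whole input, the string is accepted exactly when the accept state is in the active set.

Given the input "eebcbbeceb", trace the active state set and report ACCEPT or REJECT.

Answer: ACCEPT

Derivation:
start: ε-closure({0}) = {0,1,2,3,4,6}
'e' @ 1: {1,2,3,4,6,7}  ✓accept
'e' @ 2: {1,2,3,4,6,7}  ✓accept
'b' @ 3: {1,2,3,4,6,7}  ✓accept
'c' @ 4: {3,5,6}
'b' @ 5: {1,2,3,4,6,7}  ✓accept
'b' @ 6: {1,2,3,4,6,7}  ✓accept
'e' @ 7: {1,2,3,4,6,7}  ✓accept
'c' @ 8: {3,5,6}
'e' @ 9: {1,2,3,4,6,7}  ✓accept
'b' @ 10: {1,2,3,4,6,7}  ✓accept
after full input: {1,2,3,4,6,7}  (accept=1 in)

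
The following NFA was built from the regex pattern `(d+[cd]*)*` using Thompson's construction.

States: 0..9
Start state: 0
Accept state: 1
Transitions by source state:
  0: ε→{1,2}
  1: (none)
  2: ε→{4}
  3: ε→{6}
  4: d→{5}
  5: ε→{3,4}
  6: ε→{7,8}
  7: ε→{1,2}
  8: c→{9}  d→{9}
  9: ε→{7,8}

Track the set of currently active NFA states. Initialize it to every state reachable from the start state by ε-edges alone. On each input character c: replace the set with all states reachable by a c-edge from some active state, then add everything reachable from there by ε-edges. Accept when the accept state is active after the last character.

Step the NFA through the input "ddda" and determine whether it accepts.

S₀ = ε-closure({0}) = {0,1,2,4}
'd' @ 1: {1,2,3,4,5,6,7,8}  [accepting]
'd' @ 2: {1,2,3,4,5,6,7,8,9}  [accepting]
'd' @ 3: {1,2,3,4,5,6,7,8,9}  [accepting]
'a' @ 4: {}  — no active states
after full input: {}  (accept=1 not in)

Answer: REJECT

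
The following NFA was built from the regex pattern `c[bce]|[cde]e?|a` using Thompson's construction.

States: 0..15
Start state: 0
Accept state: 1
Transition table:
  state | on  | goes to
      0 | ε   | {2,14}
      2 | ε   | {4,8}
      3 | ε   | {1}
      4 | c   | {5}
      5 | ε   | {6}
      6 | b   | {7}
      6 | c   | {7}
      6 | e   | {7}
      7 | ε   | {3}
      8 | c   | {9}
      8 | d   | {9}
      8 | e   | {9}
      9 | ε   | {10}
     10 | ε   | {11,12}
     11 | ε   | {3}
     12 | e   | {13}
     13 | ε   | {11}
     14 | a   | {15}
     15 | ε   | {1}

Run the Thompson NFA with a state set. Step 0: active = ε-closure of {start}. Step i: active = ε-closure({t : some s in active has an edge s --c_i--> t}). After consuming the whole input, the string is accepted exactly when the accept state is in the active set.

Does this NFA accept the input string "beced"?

Answer: REJECT

Trace:
S₀ = ε-closure({0}) = {0,2,4,8,14}
'b' @ 1: {}  — no active states
rest 'eced' ignored (set empty)
final: {}; accept 1 not in set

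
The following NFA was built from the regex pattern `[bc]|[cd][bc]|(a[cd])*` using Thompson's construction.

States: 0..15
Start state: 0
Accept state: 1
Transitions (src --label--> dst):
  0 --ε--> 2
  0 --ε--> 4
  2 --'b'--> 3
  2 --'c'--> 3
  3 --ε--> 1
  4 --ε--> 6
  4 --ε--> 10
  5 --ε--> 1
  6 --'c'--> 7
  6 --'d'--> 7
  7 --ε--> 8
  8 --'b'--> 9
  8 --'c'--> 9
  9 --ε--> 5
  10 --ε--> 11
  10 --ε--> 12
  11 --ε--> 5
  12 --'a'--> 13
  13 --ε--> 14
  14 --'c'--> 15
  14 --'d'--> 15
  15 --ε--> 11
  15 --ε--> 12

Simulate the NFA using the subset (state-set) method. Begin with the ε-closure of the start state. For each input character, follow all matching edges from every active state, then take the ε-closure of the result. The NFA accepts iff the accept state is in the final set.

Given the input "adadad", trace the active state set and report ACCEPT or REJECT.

start: ε-closure({0}) = {0,1,2,4,5,6,10,11,12}
'a' @ 1: {13,14}
'd' @ 2: {1,5,11,12,15}  [accepting]
'a' @ 3: {13,14}
'd' @ 4: {1,5,11,12,15}  [accepting]
'a' @ 5: {13,14}
'd' @ 6: {1,5,11,12,15}  [accepting]
final: {1,5,11,12,15}; accept 1 in set

Answer: ACCEPT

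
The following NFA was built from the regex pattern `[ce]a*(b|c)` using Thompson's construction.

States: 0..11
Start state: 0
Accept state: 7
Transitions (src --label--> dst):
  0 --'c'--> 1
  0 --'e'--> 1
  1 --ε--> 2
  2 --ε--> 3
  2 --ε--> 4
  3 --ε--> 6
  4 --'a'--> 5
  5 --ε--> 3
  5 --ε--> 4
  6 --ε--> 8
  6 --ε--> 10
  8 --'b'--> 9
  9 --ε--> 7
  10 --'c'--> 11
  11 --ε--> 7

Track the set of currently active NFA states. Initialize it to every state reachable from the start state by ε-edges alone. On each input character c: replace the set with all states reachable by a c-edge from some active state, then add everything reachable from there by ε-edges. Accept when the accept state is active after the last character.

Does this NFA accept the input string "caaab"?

S₀ = ε-closure({0}) = {0}
'c' @ 1: {1,2,3,4,6,8,10}
'a' @ 2: {3,4,5,6,8,10}
'a' @ 3: {3,4,5,6,8,10}
'a' @ 4: {3,4,5,6,8,10}
'b' @ 5: {7,9}  [accepting]
after full input: {7,9}  (accept=7 in)

Answer: ACCEPT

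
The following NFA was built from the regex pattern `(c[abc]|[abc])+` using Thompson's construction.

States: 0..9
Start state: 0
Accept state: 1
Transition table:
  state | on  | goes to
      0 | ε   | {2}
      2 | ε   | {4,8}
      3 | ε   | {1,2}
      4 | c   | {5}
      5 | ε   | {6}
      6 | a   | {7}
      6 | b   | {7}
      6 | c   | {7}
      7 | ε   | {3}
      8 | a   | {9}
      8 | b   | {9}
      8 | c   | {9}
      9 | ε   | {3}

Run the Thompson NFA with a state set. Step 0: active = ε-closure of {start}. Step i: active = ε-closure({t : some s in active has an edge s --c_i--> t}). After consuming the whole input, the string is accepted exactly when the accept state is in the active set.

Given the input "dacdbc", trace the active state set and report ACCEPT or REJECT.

Answer: REJECT

Steps:
S₀ = ε-closure({0}) = {0,2,4,8}
'd' @ 1: {}  — state set empty
rest 'acdbc' ignored (set empty)
final: {}; accept 1 not in set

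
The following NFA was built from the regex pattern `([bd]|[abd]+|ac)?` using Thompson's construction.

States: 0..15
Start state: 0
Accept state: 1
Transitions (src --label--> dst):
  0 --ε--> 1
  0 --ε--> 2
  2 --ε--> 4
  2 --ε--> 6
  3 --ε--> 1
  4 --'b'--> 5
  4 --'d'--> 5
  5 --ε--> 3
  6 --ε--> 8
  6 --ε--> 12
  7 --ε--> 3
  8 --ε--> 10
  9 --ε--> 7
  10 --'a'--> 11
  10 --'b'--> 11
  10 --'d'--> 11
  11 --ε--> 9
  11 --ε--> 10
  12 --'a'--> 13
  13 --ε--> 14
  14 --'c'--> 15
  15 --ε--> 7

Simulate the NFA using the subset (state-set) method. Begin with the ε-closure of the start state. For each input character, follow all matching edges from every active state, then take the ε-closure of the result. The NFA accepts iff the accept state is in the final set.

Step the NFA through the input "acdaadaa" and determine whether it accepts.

start: ε-closure({0}) = {0,1,2,4,6,8,10,12}
'a' @ 1: {1,3,7,9,10,11,13,14}  ✓accept
'c' @ 2: {1,3,7,15}  ✓accept
'd' @ 3: {}  — state set empty
rest 'aadaa' ignored (set empty)
final: {}; accept 1 not in set

Answer: REJECT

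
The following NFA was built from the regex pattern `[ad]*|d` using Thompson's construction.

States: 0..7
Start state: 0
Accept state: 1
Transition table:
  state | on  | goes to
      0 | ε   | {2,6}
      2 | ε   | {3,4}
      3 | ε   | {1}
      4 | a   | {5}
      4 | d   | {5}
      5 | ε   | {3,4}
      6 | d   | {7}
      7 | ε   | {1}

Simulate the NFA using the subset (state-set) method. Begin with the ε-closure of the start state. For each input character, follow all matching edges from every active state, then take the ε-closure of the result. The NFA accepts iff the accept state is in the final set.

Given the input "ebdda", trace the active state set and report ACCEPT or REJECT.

start: ε-closure({0}) = {0,1,2,3,4,6}
'e' @ 1: {}  — dead — no transitions
rest 'bdda' ignored (set empty)
end set {} — state 1 not in

Answer: REJECT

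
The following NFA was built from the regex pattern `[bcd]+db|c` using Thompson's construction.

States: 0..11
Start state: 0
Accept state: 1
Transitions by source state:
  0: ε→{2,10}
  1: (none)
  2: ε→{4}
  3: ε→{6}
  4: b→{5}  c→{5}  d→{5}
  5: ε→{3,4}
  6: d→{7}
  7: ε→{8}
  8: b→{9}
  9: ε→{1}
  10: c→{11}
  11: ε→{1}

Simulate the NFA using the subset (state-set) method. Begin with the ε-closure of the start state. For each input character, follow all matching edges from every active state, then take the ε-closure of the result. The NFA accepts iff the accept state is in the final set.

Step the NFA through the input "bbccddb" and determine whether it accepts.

Answer: ACCEPT

Trace:
S₀ = ε-closure({0}) = {0,2,4,10}
'b' @ 1: {3,4,5,6}
'b' @ 2: {3,4,5,6}
'c' @ 3: {3,4,5,6}
'c' @ 4: {3,4,5,6}
'd' @ 5: {3,4,5,6,7,8}
'd' @ 6: {3,4,5,6,7,8}
'b' @ 7: {1,3,4,5,6,9}  (accept∈set)
final: {1,3,4,5,6,9}; accept 1 in set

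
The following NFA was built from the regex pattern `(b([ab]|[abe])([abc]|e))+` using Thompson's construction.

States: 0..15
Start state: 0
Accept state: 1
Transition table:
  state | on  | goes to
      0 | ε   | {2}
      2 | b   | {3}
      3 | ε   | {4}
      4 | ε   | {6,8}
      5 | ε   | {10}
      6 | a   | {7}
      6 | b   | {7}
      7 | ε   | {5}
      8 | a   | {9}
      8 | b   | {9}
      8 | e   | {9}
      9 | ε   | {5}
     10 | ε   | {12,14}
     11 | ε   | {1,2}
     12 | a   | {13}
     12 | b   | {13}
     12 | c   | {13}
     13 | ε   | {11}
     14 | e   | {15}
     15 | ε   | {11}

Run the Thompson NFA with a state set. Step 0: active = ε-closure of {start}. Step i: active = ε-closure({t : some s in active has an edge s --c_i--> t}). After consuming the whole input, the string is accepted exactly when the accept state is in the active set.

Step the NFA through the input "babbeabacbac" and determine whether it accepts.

Answer: ACCEPT

Trace:
initial (ε-close {0}): {0,2}
'b' @ 1: {3,4,6,8}
'a' @ 2: {5,7,9,10,12,14}
'b' @ 3: {1,2,11,13}  [accepting]
'b' @ 4: {3,4,6,8}
'e' @ 5: {5,9,10,12,14}
'a' @ 6: {1,2,11,13}  [accepting]
'b' @ 7: {3,4,6,8}
'a' @ 8: {5,7,9,10,12,14}
'c' @ 9: {1,2,11,13}  [accepting]
'b' @ 10: {3,4,6,8}
'a' @ 11: {5,7,9,10,12,14}
'c' @ 12: {1,2,11,13}  [accepting]
end set {1,2,11,13} — state 1 in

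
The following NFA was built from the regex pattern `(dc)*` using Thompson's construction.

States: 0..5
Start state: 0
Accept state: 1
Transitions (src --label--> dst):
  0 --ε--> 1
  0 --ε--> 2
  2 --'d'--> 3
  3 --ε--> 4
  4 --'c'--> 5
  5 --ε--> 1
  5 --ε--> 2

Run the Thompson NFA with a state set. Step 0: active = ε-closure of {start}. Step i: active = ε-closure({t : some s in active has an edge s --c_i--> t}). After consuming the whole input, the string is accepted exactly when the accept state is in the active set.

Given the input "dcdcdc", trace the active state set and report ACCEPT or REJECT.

initial (ε-close {0}): {0,1,2}
'd' @ 1: {3,4}
'c' @ 2: {1,2,5}  (accept∈set)
'd' @ 3: {3,4}
'c' @ 4: {1,2,5}  (accept∈set)
'd' @ 5: {3,4}
'c' @ 6: {1,2,5}  (accept∈set)
end set {1,2,5} — state 1 in

Answer: ACCEPT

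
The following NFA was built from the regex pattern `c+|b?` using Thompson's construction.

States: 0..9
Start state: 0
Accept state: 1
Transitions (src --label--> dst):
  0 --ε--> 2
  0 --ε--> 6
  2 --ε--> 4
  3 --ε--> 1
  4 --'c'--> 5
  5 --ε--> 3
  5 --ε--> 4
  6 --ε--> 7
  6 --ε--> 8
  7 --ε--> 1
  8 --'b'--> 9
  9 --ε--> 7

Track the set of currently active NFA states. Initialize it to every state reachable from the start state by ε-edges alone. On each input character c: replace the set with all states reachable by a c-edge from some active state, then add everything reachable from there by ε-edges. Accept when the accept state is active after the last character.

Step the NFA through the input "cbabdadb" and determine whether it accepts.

start: ε-closure({0}) = {0,1,2,4,6,7,8}
'c' @ 1: {1,3,4,5}  [accepting]
'b' @ 2: {}  — dead — no transitions
rest 'abdadb' ignored (set empty)
final: {}; accept 1 not in set

Answer: REJECT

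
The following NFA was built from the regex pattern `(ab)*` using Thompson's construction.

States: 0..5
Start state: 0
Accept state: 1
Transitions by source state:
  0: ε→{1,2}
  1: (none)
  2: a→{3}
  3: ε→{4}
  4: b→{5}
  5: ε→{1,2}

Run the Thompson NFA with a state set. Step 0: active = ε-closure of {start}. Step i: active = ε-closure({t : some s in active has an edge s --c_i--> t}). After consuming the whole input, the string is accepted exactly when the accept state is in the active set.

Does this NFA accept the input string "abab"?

Answer: ACCEPT

Derivation:
start: ε-closure({0}) = {0,1,2}
'a' @ 1: {3,4}
'b' @ 2: {1,2,5}  ✓accept
'a' @ 3: {3,4}
'b' @ 4: {1,2,5}  ✓accept
end set {1,2,5} — state 1 in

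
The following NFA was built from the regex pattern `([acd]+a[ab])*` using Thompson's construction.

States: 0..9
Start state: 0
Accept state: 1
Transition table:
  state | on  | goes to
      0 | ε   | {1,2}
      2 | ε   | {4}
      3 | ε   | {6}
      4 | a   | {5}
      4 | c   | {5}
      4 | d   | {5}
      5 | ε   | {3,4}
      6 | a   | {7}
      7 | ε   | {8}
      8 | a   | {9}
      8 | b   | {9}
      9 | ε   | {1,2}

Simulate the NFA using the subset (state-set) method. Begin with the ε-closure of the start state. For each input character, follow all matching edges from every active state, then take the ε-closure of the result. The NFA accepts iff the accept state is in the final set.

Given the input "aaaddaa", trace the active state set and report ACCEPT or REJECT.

Answer: ACCEPT

Derivation:
start: ε-closure({0}) = {0,1,2,4}
'a' @ 1: {3,4,5,6}
'a' @ 2: {3,4,5,6,7,8}
'a' @ 3: {1,2,3,4,5,6,7,8,9}  (accept∈set)
'd' @ 4: {3,4,5,6}
'd' @ 5: {3,4,5,6}
'a' @ 6: {3,4,5,6,7,8}
'a' @ 7: {1,2,3,4,5,6,7,8,9}  (accept∈set)
final: {1,2,3,4,5,6,7,8,9}; accept 1 in set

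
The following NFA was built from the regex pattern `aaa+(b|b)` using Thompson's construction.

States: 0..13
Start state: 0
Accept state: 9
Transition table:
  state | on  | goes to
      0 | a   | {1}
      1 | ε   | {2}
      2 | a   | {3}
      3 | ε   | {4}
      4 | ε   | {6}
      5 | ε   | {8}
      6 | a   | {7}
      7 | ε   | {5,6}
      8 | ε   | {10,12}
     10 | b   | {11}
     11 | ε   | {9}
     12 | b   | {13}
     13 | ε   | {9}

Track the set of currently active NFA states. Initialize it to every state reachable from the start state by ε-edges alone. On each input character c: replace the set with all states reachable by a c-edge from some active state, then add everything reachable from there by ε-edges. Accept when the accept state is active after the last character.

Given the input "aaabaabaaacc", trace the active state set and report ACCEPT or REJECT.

Answer: REJECT

Steps:
start: ε-closure({0}) = {0}
'a' @ 1: {1,2}
'a' @ 2: {3,4,6}
'a' @ 3: {5,6,7,8,10,12}
'b' @ 4: {9,11,13}  (accept∈set)
'a' @ 5: {}  — dead — no transitions
rest 'abaaacc' ignored (set empty)
end set {} — state 9 not in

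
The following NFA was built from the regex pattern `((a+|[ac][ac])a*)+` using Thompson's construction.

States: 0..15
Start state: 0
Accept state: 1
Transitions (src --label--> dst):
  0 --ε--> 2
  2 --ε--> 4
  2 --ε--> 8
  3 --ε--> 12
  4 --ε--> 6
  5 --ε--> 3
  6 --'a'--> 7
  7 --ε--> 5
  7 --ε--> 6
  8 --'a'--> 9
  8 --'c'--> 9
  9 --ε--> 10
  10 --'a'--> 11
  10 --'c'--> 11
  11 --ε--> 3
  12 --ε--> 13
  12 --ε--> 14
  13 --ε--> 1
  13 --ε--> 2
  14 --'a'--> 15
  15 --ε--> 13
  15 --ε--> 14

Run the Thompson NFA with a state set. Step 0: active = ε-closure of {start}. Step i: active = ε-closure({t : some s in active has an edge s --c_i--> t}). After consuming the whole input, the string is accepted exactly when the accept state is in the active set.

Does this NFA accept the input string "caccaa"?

S₀ = ε-closure({0}) = {0,2,4,6,8}
'c' @ 1: {9,10}
'a' @ 2: {1,2,3,4,6,8,11,12,13,14}  ✓accept
'c' @ 3: {9,10}
'c' @ 4: {1,2,3,4,6,8,11,12,13,14}  ✓accept
'a' @ 5: {1,2,3,4,5,6,7,8,9,10,12,13,14,15}  ✓accept
'a' @ 6: {1,2,3,4,5,6,7,8,9,10,11,12,13,14,15}  ✓accept
after full input: {1,2,3,4,5,6,7,8,9,10,11,12,13,14,15}  (accept=1 in)

Answer: ACCEPT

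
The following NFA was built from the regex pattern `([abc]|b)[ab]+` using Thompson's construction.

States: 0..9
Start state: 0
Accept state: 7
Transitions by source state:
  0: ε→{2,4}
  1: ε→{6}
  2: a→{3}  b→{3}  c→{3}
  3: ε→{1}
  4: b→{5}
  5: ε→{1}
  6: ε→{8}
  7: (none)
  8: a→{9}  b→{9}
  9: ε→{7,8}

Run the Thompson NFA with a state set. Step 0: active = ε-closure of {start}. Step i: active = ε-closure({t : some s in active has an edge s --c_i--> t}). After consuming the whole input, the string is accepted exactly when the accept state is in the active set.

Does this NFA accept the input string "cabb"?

initial (ε-close {0}): {0,2,4}
'c' @ 1: {1,3,6,8}
'a' @ 2: {7,8,9}  [accepting]
'b' @ 3: {7,8,9}  [accepting]
'b' @ 4: {7,8,9}  [accepting]
final: {7,8,9}; accept 7 in set

Answer: ACCEPT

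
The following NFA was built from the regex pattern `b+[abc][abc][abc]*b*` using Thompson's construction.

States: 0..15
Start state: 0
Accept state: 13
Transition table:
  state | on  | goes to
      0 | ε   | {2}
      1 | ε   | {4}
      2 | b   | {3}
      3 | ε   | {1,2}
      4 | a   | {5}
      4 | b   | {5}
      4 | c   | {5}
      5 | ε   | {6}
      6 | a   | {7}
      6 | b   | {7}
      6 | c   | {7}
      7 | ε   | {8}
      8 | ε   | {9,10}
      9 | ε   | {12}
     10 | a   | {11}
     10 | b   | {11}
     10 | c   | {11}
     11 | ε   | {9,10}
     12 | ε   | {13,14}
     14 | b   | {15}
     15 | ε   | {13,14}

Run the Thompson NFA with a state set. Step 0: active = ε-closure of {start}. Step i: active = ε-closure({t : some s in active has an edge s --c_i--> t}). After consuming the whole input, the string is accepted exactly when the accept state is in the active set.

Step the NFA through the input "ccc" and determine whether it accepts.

initial (ε-close {0}): {0,2}
'c' @ 1: {}  — state set empty
rest 'cc' ignored (set empty)
end set {} — state 13 not in

Answer: REJECT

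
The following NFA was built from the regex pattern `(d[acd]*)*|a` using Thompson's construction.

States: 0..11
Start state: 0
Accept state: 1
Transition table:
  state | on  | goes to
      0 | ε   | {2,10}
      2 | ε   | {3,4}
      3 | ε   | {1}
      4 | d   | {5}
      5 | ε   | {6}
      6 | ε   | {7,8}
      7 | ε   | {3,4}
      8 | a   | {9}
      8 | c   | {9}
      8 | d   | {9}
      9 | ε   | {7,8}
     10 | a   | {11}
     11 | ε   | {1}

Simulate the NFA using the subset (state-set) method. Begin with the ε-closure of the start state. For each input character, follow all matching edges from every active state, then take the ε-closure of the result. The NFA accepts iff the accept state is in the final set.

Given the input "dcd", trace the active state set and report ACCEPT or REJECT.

start: ε-closure({0}) = {0,1,2,3,4,10}
'd' @ 1: {1,3,4,5,6,7,8}  [accepting]
'c' @ 2: {1,3,4,7,8,9}  [accepting]
'd' @ 3: {1,3,4,5,6,7,8,9}  [accepting]
end set {1,3,4,5,6,7,8,9} — state 1 in

Answer: ACCEPT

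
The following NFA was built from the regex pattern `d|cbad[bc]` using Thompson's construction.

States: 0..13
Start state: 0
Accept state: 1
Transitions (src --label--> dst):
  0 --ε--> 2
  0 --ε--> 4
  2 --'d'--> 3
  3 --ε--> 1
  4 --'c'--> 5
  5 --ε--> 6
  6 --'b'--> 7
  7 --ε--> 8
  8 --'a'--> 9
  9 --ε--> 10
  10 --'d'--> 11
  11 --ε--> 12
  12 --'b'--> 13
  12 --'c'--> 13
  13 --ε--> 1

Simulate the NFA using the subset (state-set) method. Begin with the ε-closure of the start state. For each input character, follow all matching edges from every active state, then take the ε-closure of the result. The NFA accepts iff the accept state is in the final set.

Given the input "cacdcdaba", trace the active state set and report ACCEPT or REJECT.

Answer: REJECT

Steps:
initial (ε-close {0}): {0,2,4}
'c' @ 1: {5,6}
'a' @ 2: {}  — state set empty
rest 'cdcdaba' ignored (set empty)
after full input: {}  (accept=1 not in)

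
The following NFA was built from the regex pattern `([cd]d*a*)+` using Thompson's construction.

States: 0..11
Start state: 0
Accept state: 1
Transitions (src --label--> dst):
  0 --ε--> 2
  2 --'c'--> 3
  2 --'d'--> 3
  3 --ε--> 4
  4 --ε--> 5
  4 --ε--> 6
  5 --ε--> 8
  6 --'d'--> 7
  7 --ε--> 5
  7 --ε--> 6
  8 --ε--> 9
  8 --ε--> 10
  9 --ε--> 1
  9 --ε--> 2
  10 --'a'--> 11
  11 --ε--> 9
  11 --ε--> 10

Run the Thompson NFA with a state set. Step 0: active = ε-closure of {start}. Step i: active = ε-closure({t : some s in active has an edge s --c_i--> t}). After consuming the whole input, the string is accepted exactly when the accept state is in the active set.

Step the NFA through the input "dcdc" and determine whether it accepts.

S₀ = ε-closure({0}) = {0,2}
'd' @ 1: {1,2,3,4,5,6,8,9,10}  ✓accept
'c' @ 2: {1,2,3,4,5,6,8,9,10}  ✓accept
'd' @ 3: {1,2,3,4,5,6,7,8,9,10}  ✓accept
'c' @ 4: {1,2,3,4,5,6,8,9,10}  ✓accept
final: {1,2,3,4,5,6,8,9,10}; accept 1 in set

Answer: ACCEPT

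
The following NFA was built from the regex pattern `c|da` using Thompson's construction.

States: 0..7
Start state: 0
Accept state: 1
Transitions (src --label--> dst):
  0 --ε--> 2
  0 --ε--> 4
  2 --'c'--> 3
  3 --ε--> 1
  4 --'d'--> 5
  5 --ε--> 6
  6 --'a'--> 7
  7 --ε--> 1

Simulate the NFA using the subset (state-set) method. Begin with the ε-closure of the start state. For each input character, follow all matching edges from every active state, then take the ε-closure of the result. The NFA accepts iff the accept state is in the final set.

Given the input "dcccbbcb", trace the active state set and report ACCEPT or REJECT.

Answer: REJECT

Trace:
S₀ = ε-closure({0}) = {0,2,4}
'd' @ 1: {5,6}
'c' @ 2: {}  — no active states
rest 'ccbbcb' ignored (set empty)
after full input: {}  (accept=1 not in)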